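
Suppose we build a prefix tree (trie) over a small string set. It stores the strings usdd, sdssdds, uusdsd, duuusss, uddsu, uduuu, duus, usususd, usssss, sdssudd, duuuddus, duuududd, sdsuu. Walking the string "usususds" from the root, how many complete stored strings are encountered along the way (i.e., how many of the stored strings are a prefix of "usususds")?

Walk "usususds" from the root; an end-of-word marker is hit whenever a stored word is a prefix of "usususds".
Prefixes of the query that are stored words: "usususd"
Count: 1

1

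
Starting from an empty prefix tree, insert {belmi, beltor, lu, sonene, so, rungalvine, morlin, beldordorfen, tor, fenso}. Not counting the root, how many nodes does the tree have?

49

Insert word by word; a character creates a node only if that edge doesn't already exist:
  "belmi" → 5 new (b, e, l, m, i)
  "beltor" → prefix "bel" already present; 3 new (t, o, r)
  "lu" → 2 new (l, u)
  "sonene" → 6 new (s, o, n, e, n, e)
  "so" → prefix "so" already present; 0 new (none)
  "rungalvine" → 10 new (r, u, n, g, a, l, v, i, n, e)
  "morlin" → 6 new (m, o, r, l, i, n)
  "beldordorfen" → prefix "bel" already present; 9 new (d, o, r, d, o, r, f, e, n)
  "tor" → 3 new (t, o, r)
  "fenso" → 5 new (f, e, n, s, o)
Total nodes = 5 + 3 + 2 + 6 + 0 + 10 + 6 + 9 + 3 + 5 = 49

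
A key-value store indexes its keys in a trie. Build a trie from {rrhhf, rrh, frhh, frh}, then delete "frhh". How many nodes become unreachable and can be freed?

A node on "frhh"'s path can go only if nothing else ends at it or branches off below it.
The suffix "h" (1 node) is used only by "frhh"; "frh" is itself a stored word, so pruning stops there.
Nodes removed: 1

1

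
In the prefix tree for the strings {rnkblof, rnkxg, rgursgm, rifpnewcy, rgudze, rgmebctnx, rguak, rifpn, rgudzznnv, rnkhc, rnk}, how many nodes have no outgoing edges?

9

A leaf is a node with no children — equivalently, the end of a word that is not a proper prefix of any other stored word.
Those words: "rgmebctnx", "rguak", "rgudze", "rgudzznnv", "rgursgm", "rifpnewcy", "rnkblof", "rnkhc", "rnkxg"
Leaf count: 9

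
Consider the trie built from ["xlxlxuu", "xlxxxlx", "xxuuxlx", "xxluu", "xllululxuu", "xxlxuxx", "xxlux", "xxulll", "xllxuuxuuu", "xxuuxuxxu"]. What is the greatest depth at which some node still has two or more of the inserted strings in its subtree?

The deepest shared node is where two words last agree before diverging.
"xxuuxlx" and "xxuuxuxxu" agree on "xxuux" (5 characters) before diverging; nothing deeper is shared.
Longest shared-prefix length: 5

5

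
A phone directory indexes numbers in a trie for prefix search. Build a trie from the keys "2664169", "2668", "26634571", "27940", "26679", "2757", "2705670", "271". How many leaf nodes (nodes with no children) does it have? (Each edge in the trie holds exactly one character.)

8

A leaf is a node with no children — equivalently, the end of a word that is not a proper prefix of any other stored word.
Those words: "26634571", "2664169", "26679", "2668", "2705670", "271", "2757", "27940"
Leaf count: 8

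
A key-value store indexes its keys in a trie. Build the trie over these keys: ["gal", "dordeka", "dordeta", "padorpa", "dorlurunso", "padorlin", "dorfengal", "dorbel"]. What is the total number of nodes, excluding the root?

38

Insert word by word; a character creates a node only if that edge doesn't already exist:
  "gal" → 3 new (g, a, l)
  "dordeka" → 7 new (d, o, r, d, e, k, a)
  "dordeta" → prefix "dorde" already present; 2 new (t, a)
  "padorpa" → 7 new (p, a, d, o, r, p, a)
  "dorlurunso" → prefix "dor" already present; 7 new (l, u, r, u, n, s, o)
  "padorlin" → prefix "pador" already present; 3 new (l, i, n)
  "dorfengal" → prefix "dor" already present; 6 new (f, e, n, g, a, l)
  "dorbel" → prefix "dor" already present; 3 new (b, e, l)
Total nodes = 3 + 7 + 2 + 7 + 7 + 3 + 6 + 3 = 38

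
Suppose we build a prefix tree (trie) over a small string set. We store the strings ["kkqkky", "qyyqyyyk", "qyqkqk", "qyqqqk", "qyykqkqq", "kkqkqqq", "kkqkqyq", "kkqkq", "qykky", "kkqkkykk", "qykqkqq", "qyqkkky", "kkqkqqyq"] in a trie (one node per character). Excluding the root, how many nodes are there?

45

Insert word by word; a character creates a node only if that edge doesn't already exist:
  "kkqkky" → 6 new (k, k, q, k, k, y)
  "qyyqyyyk" → 8 new (q, y, y, q, y, y, y, k)
  "qyqkqk" → prefix "qy" already present; 4 new (q, k, q, k)
  "qyqqqk" → prefix "qyq" already present; 3 new (q, q, k)
  "qyykqkqq" → prefix "qyy" already present; 5 new (k, q, k, q, q)
  "kkqkqqq" → prefix "kkqk" already present; 3 new (q, q, q)
  "kkqkqyq" → prefix "kkqkq" already present; 2 new (y, q)
  "kkqkq" → prefix "kkqkq" already present; 0 new (none)
  "qykky" → prefix "qy" already present; 3 new (k, k, y)
  "kkqkkykk" → prefix "kkqkky" already present; 2 new (k, k)
  "qykqkqq" → prefix "qyk" already present; 4 new (q, k, q, q)
  "qyqkkky" → prefix "qyqk" already present; 3 new (k, k, y)
  "kkqkqqyq" → prefix "kkqkqq" already present; 2 new (y, q)
Total nodes = 6 + 8 + 4 + 3 + 5 + 3 + 2 + 0 + 3 + 2 + 4 + 3 + 2 = 45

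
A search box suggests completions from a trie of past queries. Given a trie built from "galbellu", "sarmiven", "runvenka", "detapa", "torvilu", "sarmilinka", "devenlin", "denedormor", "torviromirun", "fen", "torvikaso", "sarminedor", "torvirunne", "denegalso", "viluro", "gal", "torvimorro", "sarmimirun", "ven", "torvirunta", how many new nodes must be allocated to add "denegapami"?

4

"denega" is already a path in the trie; the remaining "pami" must be added.
So 10 − 6 = 4 new nodes.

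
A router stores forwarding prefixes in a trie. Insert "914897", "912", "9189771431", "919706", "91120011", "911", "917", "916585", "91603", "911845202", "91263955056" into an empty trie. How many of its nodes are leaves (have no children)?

9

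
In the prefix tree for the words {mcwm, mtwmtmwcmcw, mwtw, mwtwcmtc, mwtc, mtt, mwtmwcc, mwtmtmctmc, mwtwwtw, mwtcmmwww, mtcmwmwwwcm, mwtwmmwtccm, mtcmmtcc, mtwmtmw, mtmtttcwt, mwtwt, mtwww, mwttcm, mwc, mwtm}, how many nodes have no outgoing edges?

16

Leaves are exactly the stored words that no other stored word extends.
Those words: "mcwm", "mtcmmtcc", "mtcmwmwwwcm", "mtmtttcwt", "mtt", "mtwmtmwcmcw", "mtwww", "mwc", "mwtcmmwww", "mwtmtmctmc", "mwtmwcc", "mwttcm", "mwtwcmtc", "mwtwmmwtccm", "mwtwt", "mwtwwtw"
Leaf count: 16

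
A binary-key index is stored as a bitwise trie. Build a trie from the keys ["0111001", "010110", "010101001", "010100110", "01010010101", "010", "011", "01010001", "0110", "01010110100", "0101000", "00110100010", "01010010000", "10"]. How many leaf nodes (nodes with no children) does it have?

11

Leaves are exactly the stored words that no other stored word extends.
Those words: "00110100010", "01010001", "01010010000", "01010010101", "010100110", "010101001", "01010110100", "010110", "0110", "0111001", "10"
Leaf count: 11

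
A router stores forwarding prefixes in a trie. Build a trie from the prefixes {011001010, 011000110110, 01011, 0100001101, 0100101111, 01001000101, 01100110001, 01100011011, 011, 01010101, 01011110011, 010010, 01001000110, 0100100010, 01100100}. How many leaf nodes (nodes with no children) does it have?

10

Leaves are exactly the stored words that no other stored word extends.
Those words: "0100001101", "01001000101", "01001000110", "0100101111", "01010101", "01011110011", "011000110110", "01100100", "011001010", "01100110001"
Leaf count: 10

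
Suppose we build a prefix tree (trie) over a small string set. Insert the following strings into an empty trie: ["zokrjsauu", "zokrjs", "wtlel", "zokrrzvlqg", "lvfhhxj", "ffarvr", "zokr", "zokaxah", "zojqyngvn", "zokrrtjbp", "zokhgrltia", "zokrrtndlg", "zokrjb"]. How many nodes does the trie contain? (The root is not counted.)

60

For each word, the new-node count is its length minus the longest prefix already in the trie:
  "zokrjsauu" → 9 new (z, o, k, r, j, s, a, u, u)
  "zokrjs" → prefix "zokrjs" already present; 0 new (none)
  "wtlel" → 5 new (w, t, l, e, l)
  "zokrrzvlqg" → prefix "zokr" already present; 6 new (r, z, v, l, q, g)
  "lvfhhxj" → 7 new (l, v, f, h, h, x, j)
  "ffarvr" → 6 new (f, f, a, r, v, r)
  "zokr" → prefix "zokr" already present; 0 new (none)
  "zokaxah" → prefix "zok" already present; 4 new (a, x, a, h)
  "zojqyngvn" → prefix "zo" already present; 7 new (j, q, y, n, g, v, n)
  "zokrrtjbp" → prefix "zokrr" already present; 4 new (t, j, b, p)
  "zokhgrltia" → prefix "zok" already present; 7 new (h, g, r, l, t, i, a)
  "zokrrtndlg" → prefix "zokrrt" already present; 4 new (n, d, l, g)
  "zokrjb" → prefix "zokrj" already present; 1 new (b)
Total nodes = 9 + 0 + 5 + 6 + 7 + 6 + 0 + 4 + 7 + 4 + 7 + 4 + 1 = 60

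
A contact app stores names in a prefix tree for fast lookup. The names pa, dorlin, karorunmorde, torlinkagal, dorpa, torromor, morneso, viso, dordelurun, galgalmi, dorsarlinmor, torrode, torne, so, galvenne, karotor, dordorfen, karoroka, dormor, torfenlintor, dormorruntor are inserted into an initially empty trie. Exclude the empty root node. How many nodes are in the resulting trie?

Insert word by word; a character creates a node only if that edge doesn't already exist:
  "pa" → 2 new (p, a)
  "dorlin" → 6 new (d, o, r, l, i, n)
  "karorunmorde" → 12 new (k, a, r, o, r, u, n, m, o, r, d, e)
  "torlinkagal" → 11 new (t, o, r, l, i, n, k, a, g, a, l)
  "dorpa" → prefix "dor" already present; 2 new (p, a)
  "torromor" → prefix "tor" already present; 5 new (r, o, m, o, r)
  "morneso" → 7 new (m, o, r, n, e, s, o)
  "viso" → 4 new (v, i, s, o)
  "dordelurun" → prefix "dor" already present; 7 new (d, e, l, u, r, u, n)
  "galgalmi" → 8 new (g, a, l, g, a, l, m, i)
  "dorsarlinmor" → prefix "dor" already present; 9 new (s, a, r, l, i, n, m, o, r)
  "torrode" → prefix "torro" already present; 2 new (d, e)
  "torne" → prefix "tor" already present; 2 new (n, e)
  "so" → 2 new (s, o)
  "galvenne" → prefix "gal" already present; 5 new (v, e, n, n, e)
  "karotor" → prefix "karo" already present; 3 new (t, o, r)
  "dordorfen" → prefix "dord" already present; 5 new (o, r, f, e, n)
  "karoroka" → prefix "karor" already present; 3 new (o, k, a)
  "dormor" → prefix "dor" already present; 3 new (m, o, r)
  "torfenlintor" → prefix "tor" already present; 9 new (f, e, n, l, i, n, t, o, r)
  "dormorruntor" → prefix "dormor" already present; 6 new (r, u, n, t, o, r)
Total nodes = 2 + 6 + 12 + 11 + 2 + 5 + 7 + 4 + 7 + 8 + 9 + 2 + 2 + 2 + 5 + 3 + 5 + 3 + 3 + 9 + 6 = 113

113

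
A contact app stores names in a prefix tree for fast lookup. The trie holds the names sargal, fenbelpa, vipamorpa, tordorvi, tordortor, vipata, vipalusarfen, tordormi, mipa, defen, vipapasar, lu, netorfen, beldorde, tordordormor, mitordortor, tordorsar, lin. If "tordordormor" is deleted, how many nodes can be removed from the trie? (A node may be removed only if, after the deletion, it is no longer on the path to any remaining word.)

6

A node on "tordordormor"'s path can go only if nothing else ends at it or branches off below it.
The suffix "dormor" (6 nodes) is used only by "tordordormor"; the node for "tordor" still has the child "v", so pruning stops there.
Nodes removed: 6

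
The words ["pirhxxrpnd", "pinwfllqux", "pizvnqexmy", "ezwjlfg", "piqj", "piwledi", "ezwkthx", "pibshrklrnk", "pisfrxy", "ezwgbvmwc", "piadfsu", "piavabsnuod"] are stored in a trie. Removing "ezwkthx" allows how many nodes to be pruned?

Walk "ezwkthx" from the leaf back toward the root, removing each node that no remaining word uses.
The suffix "kthx" (4 nodes) is used only by "ezwkthx"; the node for "ezw" still has the child "j", so pruning stops there.
Nodes removed: 4

4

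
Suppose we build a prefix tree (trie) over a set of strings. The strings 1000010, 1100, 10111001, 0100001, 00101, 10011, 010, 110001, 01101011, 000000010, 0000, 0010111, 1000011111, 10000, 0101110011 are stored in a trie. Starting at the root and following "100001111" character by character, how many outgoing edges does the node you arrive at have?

1

The children of the "100001111" node are the distinct next characters among strings starting with "100001111".
Characters that immediately follow "100001111" among the stored strings: {1}.
That node has 1 child edge.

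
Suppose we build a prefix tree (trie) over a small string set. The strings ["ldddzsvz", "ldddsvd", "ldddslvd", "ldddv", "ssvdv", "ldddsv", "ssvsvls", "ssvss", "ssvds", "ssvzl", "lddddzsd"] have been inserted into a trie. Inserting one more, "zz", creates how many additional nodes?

2

No existing word starts with "z", so every character of "zz" needs a new node.
2 − 0 = 2 new nodes.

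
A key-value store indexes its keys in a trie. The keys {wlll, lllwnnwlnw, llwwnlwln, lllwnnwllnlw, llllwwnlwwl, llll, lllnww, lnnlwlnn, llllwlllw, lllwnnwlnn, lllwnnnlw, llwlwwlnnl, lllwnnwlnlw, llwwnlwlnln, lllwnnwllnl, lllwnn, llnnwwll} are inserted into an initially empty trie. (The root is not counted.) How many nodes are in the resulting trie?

68

For each word, the new-node count is its length minus the longest prefix already in the trie:
  "wlll" → 4 new (w, l, l, l)
  "lllwnnwlnw" → 10 new (l, l, l, w, n, n, w, l, n, w)
  "llwwnlwln" → prefix "ll" already present; 7 new (w, w, n, l, w, l, n)
  "lllwnnwllnlw" → prefix "lllwnnwl" already present; 4 new (l, n, l, w)
  "llllwwnlwwl" → prefix "lll" already present; 8 new (l, w, w, n, l, w, w, l)
  "llll" → prefix "llll" already present; 0 new (none)
  "lllnww" → prefix "lll" already present; 3 new (n, w, w)
  "lnnlwlnn" → prefix "l" already present; 7 new (n, n, l, w, l, n, n)
  "llllwlllw" → prefix "llllw" already present; 4 new (l, l, l, w)
  "lllwnnwlnn" → prefix "lllwnnwln" already present; 1 new (n)
  "lllwnnnlw" → prefix "lllwnn" already present; 3 new (n, l, w)
  "llwlwwlnnl" → prefix "llw" already present; 7 new (l, w, w, l, n, n, l)
  "lllwnnwlnlw" → prefix "lllwnnwln" already present; 2 new (l, w)
  "llwwnlwlnln" → prefix "llwwnlwln" already present; 2 new (l, n)
  "lllwnnwllnl" → prefix "lllwnnwllnl" already present; 0 new (none)
  "lllwnn" → prefix "lllwnn" already present; 0 new (none)
  "llnnwwll" → prefix "ll" already present; 6 new (n, n, w, w, l, l)
Total nodes = 4 + 10 + 7 + 4 + 8 + 0 + 3 + 7 + 4 + 1 + 3 + 7 + 2 + 2 + 0 + 0 + 6 = 68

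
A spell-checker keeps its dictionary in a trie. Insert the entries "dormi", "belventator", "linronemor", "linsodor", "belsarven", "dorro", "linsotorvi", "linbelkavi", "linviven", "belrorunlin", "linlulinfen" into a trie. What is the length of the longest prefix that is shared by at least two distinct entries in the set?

Equivalently: take the maximum, over all pairs, of their longest common prefix length.
e.g. "linsodor" and "linsotorvi" share the prefix "linso" of length 5; no pair shares a longer one.
Longest shared-prefix length: 5

5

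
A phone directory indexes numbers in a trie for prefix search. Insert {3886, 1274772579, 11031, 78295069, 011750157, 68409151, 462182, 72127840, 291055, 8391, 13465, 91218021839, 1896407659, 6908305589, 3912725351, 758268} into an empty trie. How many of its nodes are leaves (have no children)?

16

Leaves are exactly the stored words that no other stored word extends.
Those words: "011750157", "11031", "1274772579", "13465", "1896407659", "291055", "3886", "3912725351", "462182", "68409151", "6908305589", "72127840", "758268", "78295069", "8391", "91218021839"
Leaf count: 16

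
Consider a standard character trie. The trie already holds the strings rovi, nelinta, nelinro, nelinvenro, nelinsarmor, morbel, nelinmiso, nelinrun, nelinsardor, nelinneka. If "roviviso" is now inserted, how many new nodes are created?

4

Walking "roviviso" from the root, the first 4 characters ("rovi") follow existing edges; "v" is the first miss.
Each of the 4 remaining characters creates one node.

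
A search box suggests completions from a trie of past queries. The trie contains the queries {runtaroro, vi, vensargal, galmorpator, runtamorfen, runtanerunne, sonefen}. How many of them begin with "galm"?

Walk to "galm"; the words in its subtree are exactly those with that prefix.
Words under "galm": galmorpator
Count: 1

1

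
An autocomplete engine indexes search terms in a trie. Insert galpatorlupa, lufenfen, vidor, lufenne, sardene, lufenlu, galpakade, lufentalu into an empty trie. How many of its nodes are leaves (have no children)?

Leaves are exactly the stored words that no other stored word extends.
Those words: "galpakade", "galpatorlupa", "lufenfen", "lufenlu", "lufenne", "lufentalu", "sardene", "vidor"
Leaf count: 8

8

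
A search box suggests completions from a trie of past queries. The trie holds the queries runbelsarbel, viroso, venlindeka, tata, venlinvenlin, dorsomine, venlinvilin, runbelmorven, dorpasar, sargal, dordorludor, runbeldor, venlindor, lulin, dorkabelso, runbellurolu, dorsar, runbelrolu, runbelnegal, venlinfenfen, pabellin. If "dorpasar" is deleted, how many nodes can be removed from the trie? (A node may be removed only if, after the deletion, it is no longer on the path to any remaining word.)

Walk "dorpasar" from the leaf back toward the root, removing each node that no remaining word uses.
The suffix "pasar" (5 nodes) is used only by "dorpasar"; the node for "dor" still has the child "s", so pruning stops there.
Nodes removed: 5

5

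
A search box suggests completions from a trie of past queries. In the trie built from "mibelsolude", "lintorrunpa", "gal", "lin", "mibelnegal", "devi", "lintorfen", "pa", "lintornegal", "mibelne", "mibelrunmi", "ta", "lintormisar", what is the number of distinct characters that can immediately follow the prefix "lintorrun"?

Walk "lintorrun" from the root, arriving at one node.
Characters that immediately follow "lintorrun" among the stored strings: {p}.
That node has 1 child edge.

1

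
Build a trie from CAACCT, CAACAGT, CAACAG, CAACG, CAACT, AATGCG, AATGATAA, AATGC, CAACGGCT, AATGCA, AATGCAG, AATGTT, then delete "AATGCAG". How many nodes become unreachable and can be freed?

1

After clearing the end-marker at "AATGCAG", prune upward until reaching a node still needed by another word.
The suffix "G" (1 node) is used only by "AATGCAG"; "AATGCA" is itself a stored word, so pruning stops there.
Nodes removed: 1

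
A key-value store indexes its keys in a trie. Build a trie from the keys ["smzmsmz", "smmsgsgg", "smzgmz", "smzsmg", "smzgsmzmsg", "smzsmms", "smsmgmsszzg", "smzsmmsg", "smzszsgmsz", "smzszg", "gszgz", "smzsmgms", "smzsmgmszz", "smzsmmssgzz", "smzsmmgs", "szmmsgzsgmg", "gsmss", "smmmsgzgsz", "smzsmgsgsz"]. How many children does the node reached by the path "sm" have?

3

Walk "sm" from the root, arriving at one node.
Characters that immediately follow "sm" among the stored strings: {m, s, z}.
That node has 3 child edges.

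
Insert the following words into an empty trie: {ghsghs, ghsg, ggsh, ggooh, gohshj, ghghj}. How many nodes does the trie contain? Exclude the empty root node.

Insert word by word; a character creates a node only if that edge doesn't already exist:
  "ghsghs" → 6 new (g, h, s, g, h, s)
  "ghsg" → prefix "ghsg" already present; 0 new (none)
  "ggsh" → prefix "g" already present; 3 new (g, s, h)
  "ggooh" → prefix "gg" already present; 3 new (o, o, h)
  "gohshj" → prefix "g" already present; 5 new (o, h, s, h, j)
  "ghghj" → prefix "gh" already present; 3 new (g, h, j)
Total nodes = 6 + 0 + 3 + 3 + 5 + 3 = 20

20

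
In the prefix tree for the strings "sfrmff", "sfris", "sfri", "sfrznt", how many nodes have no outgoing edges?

3

Leaves are exactly the stored words that no other stored word extends.
Those words: "sfris", "sfrmff", "sfrznt"
Leaf count: 3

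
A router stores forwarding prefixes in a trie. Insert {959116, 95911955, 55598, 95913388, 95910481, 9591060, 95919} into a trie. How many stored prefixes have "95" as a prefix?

6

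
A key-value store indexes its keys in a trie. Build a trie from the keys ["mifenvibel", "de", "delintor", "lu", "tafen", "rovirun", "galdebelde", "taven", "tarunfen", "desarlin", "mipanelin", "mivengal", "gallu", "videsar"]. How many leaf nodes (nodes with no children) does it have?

A leaf is a node with no children — equivalently, the end of a word that is not a proper prefix of any other stored word.
Those words: "delintor", "desarlin", "galdebelde", "gallu", "lu", "mifenvibel", "mipanelin", "mivengal", "rovirun", "tafen", "tarunfen", "taven", "videsar"
Leaf count: 13

13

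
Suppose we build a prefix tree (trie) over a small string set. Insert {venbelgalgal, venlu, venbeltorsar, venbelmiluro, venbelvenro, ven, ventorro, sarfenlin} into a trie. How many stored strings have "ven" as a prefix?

7

Traverse to the node for "ven", then collect every word in that subtree.
Matches: "ven", "venbelgalgal", "venbelmiluro", "venbeltorsar", "venbelvenro", "venlu", "ventorro"
Count: 7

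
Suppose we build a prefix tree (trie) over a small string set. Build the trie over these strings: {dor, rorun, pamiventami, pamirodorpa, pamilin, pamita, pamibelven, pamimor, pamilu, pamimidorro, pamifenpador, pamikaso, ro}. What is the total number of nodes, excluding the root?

59

For each word, the new-node count is its length minus the longest prefix already in the trie:
  "dor" → 3 new (d, o, r)
  "rorun" → 5 new (r, o, r, u, n)
  "pamiventami" → 11 new (p, a, m, i, v, e, n, t, a, m, i)
  "pamirodorpa" → prefix "pami" already present; 7 new (r, o, d, o, r, p, a)
  "pamilin" → prefix "pami" already present; 3 new (l, i, n)
  "pamita" → prefix "pami" already present; 2 new (t, a)
  "pamibelven" → prefix "pami" already present; 6 new (b, e, l, v, e, n)
  "pamimor" → prefix "pami" already present; 3 new (m, o, r)
  "pamilu" → prefix "pamil" already present; 1 new (u)
  "pamimidorro" → prefix "pamim" already present; 6 new (i, d, o, r, r, o)
  "pamifenpador" → prefix "pami" already present; 8 new (f, e, n, p, a, d, o, r)
  "pamikaso" → prefix "pami" already present; 4 new (k, a, s, o)
  "ro" → prefix "ro" already present; 0 new (none)
Total nodes = 3 + 5 + 11 + 7 + 3 + 2 + 6 + 3 + 1 + 6 + 8 + 4 + 0 = 59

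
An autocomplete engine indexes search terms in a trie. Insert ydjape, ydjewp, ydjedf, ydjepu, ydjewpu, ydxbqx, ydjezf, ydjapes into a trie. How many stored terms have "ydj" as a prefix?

7

Traverse to the node for "ydj", then collect every word in that subtree.
Words under "ydj": ydjape, ydjapes, ydjedf, ydjepu, ydjewp, ydjewpu, ydjezf
Count: 7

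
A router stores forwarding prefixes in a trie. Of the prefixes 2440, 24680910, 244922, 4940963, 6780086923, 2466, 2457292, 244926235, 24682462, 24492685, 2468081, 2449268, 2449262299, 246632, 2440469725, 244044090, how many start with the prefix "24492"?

5

Walk to "24492"; the words in its subtree are exactly those with that prefix.
Words under "24492": 244922, 2449262299, 244926235, 2449268, 24492685
Count: 5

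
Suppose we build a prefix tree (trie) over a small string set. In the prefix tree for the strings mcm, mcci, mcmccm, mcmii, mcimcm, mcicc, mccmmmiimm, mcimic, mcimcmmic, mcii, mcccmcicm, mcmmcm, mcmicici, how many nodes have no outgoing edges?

11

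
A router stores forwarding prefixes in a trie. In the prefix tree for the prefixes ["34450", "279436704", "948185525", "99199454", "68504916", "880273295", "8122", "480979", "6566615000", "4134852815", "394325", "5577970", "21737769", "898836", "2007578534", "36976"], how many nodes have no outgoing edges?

Leaves are exactly the stored words that no other stored word extends.
Those words: "2007578534", "21737769", "279436704", "34450", "36976", "394325", "4134852815", "480979", "5577970", "6566615000", "68504916", "8122", "880273295", "898836", "948185525", "99199454"
Leaf count: 16

16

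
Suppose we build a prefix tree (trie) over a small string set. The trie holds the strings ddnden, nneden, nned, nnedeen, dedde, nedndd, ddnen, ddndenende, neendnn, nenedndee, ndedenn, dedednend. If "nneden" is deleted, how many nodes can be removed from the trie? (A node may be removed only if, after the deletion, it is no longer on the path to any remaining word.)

A node on "nneden"'s path can go only if nothing else ends at it or branches off below it.
The suffix "n" (1 node) is used only by "nneden"; the node for "nnede" still has the child "e", so pruning stops there.
Nodes removed: 1

1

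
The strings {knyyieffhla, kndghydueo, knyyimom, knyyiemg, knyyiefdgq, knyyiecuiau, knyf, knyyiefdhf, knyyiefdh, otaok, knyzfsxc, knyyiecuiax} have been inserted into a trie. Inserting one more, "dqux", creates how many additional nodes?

"dqux" shares no prefix with any stored word, so all 4 characters open new nodes.
4 − 0 = 4 new nodes.

4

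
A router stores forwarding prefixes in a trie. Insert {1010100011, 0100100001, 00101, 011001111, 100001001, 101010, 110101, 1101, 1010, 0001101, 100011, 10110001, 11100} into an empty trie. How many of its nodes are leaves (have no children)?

Leaves are exactly the stored words that no other stored word extends.
Those words: "0001101", "00101", "0100100001", "011001111", "100001001", "100011", "1010100011", "10110001", "110101", "11100"
Leaf count: 10

10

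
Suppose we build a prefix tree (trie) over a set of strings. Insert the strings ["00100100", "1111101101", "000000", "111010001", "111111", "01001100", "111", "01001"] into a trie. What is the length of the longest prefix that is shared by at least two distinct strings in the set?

5

Equivalently: take the maximum, over all pairs, of their longest common prefix length.
"01001" and "01001100" agree on "01001" (5 characters) before diverging; nothing deeper is shared.
Longest shared-prefix length: 5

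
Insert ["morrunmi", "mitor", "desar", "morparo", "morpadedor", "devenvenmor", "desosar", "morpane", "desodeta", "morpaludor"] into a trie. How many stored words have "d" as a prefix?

Walk to "d"; the words in its subtree are exactly those with that prefix.
Words under "d": desar, desodeta, desosar, devenvenmor
Count: 4

4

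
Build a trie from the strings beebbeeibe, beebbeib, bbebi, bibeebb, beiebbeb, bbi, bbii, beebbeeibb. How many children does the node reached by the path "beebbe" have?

2

Walk "beebbe" from the root, arriving at one node.
Distinct next characters after "beebbe": e, i.
That node has 2 child edges.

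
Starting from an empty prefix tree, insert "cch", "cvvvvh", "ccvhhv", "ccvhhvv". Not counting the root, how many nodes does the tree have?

Count nodes per top-level branch (shared prefixes stored once):
  'c'-branch (cch, ccvhhv, ccvhhvv, cvvvvh): 13 nodes
Sum: 13

13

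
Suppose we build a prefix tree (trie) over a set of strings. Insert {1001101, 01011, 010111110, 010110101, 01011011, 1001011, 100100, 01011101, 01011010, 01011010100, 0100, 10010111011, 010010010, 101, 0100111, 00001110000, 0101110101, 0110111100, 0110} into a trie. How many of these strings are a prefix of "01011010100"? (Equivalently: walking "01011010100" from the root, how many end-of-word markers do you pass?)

Traverse "01011010100" character by character; count nodes along the way that are marked as word ends.
Prefixes of the query that are stored words: "01011", "01011010", "010110101", "01011010100"
Count: 4

4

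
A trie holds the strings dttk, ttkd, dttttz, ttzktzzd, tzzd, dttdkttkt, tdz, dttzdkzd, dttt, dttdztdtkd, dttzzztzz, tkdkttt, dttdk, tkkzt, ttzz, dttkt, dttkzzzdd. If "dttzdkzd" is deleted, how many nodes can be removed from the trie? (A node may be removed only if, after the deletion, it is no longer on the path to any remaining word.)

After clearing the end-marker at "dttzdkzd", prune upward until reaching a node still needed by another word.
The suffix "dkzd" (4 nodes) is used only by "dttzdkzd"; the node for "dttz" still has the child "z", so pruning stops there.
Nodes removed: 4

4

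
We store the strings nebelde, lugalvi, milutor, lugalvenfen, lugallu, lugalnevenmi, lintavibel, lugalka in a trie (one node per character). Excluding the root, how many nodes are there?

Count nodes per top-level branch (shared prefixes stored once):
  'l'-branch (lintavibel, lugalka, lugallu, lugalnevenmi, lugalvenfen, lugalvi): 32 nodes
  'm'-branch (milutor): 7 nodes
  'n'-branch (nebelde): 7 nodes
Sum: 46

46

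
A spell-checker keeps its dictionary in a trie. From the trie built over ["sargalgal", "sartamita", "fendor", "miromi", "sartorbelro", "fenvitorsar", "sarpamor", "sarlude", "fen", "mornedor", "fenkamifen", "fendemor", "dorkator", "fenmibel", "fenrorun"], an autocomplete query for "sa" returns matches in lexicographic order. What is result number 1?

sargalgal

Filter for "sa…" and sort: "sargalgal", "sarlude", "sarpamor", "sartamita", "sartorbelro"
The 1st is sargalgal.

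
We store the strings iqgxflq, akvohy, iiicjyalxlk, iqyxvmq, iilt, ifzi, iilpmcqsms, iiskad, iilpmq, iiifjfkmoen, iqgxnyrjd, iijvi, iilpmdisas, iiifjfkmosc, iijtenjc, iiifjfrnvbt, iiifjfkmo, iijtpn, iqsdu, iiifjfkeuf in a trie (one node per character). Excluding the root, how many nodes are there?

For each word, the new-node count is its length minus the longest prefix already in the trie:
  "iqgxflq" → 7 new (i, q, g, x, f, l, q)
  "akvohy" → 6 new (a, k, v, o, h, y)
  "iiicjyalxlk" → prefix "i" already present; 10 new (i, i, c, j, y, a, l, x, l, k)
  "iqyxvmq" → prefix "iq" already present; 5 new (y, x, v, m, q)
  "iilt" → prefix "ii" already present; 2 new (l, t)
  "ifzi" → prefix "i" already present; 3 new (f, z, i)
  "iilpmcqsms" → prefix "iil" already present; 7 new (p, m, c, q, s, m, s)
  "iiskad" → prefix "ii" already present; 4 new (s, k, a, d)
  "iilpmq" → prefix "iilpm" already present; 1 new (q)
  "iiifjfkmoen" → prefix "iii" already present; 8 new (f, j, f, k, m, o, e, n)
  "iqgxnyrjd" → prefix "iqgx" already present; 5 new (n, y, r, j, d)
  "iijvi" → prefix "ii" already present; 3 new (j, v, i)
  "iilpmdisas" → prefix "iilpm" already present; 5 new (d, i, s, a, s)
  "iiifjfkmosc" → prefix "iiifjfkmo" already present; 2 new (s, c)
  "iijtenjc" → prefix "iij" already present; 5 new (t, e, n, j, c)
  "iiifjfrnvbt" → prefix "iiifjf" already present; 5 new (r, n, v, b, t)
  "iiifjfkmo" → prefix "iiifjfkmo" already present; 0 new (none)
  "iijtpn" → prefix "iijt" already present; 2 new (p, n)
  "iqsdu" → prefix "iq" already present; 3 new (s, d, u)
  "iiifjfkeuf" → prefix "iiifjfk" already present; 3 new (e, u, f)
Total nodes = 7 + 6 + 10 + 5 + 2 + 3 + 7 + 4 + 1 + 8 + 5 + 3 + 5 + 2 + 5 + 5 + 0 + 2 + 3 + 3 = 86

86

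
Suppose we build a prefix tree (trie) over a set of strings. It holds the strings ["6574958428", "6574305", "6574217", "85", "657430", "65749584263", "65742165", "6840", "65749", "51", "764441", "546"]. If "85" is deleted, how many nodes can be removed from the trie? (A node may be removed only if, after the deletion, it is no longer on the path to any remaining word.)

After clearing the end-marker at "85", prune upward until reaching a node still needed by another word.
No other word shares any prefix with "85", so all 2 of its nodes go.
Nodes removed: 2

2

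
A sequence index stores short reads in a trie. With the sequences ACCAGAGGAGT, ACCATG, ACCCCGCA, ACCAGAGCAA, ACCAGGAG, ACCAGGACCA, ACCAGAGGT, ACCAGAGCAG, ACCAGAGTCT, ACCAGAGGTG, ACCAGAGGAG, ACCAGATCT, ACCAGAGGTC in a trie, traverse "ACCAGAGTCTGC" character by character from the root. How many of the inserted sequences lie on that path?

Walk "ACCAGAGTCTGC" from the root; an end-of-word marker is hit whenever a stored word is a prefix of "ACCAGAGTCTGC".
Prefixes of the query that are stored words: "ACCAGAGTCT"
Count: 1

1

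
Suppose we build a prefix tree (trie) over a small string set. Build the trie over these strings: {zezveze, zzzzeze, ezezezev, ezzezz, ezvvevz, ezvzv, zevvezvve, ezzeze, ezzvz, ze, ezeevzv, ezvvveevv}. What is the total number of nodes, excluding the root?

51

Count nodes per top-level branch (shared prefixes stored once):
  'e'-branch (ezeevzv, ezezezev, ezvvevz, ezvvveevv, ezvzv, ezzeze, ezzezz, ezzvz): 31 nodes
  'z'-branch (ze, zevvezvve, zezveze, zzzzeze): 20 nodes
Sum: 51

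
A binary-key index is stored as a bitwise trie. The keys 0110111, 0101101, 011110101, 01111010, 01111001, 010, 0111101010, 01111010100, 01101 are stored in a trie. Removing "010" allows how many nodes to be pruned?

0

After clearing the end-marker at "010", prune upward until reaching a node still needed by another word.
Every node on "010" is still needed (e.g. by "0101101"), so nothing is freed.
Nodes removed: 0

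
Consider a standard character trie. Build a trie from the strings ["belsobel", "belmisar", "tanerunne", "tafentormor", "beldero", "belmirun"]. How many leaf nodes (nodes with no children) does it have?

Leaves are exactly the stored words that no other stored word extends.
Those words: "beldero", "belmirun", "belmisar", "belsobel", "tafentormor", "tanerunne"
Leaf count: 6

6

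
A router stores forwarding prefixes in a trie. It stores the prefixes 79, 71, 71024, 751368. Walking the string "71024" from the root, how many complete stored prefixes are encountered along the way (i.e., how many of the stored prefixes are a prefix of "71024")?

Walk "71024" from the root; an end-of-word marker is hit whenever a stored word is a prefix of "71024".
Prefixes of the query that are stored words: "71", "71024"
Count: 2

2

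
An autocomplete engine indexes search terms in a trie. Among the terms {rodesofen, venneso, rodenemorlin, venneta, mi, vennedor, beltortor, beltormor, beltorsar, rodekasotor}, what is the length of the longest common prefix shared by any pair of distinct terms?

6

Look for the deepest trie node that still has at least two words in its subtree.
"beltormor" and "beltorsar" agree on "beltor" (6 characters) before diverging; nothing deeper is shared.
Longest shared-prefix length: 6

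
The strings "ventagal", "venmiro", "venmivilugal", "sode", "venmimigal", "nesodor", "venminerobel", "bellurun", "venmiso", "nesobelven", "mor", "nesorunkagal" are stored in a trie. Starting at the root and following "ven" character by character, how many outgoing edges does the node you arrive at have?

The children of the "ven" node are the distinct next characters among strings starting with "ven".
Distinct next characters after "ven": m, t.
That node has 2 child edges.

2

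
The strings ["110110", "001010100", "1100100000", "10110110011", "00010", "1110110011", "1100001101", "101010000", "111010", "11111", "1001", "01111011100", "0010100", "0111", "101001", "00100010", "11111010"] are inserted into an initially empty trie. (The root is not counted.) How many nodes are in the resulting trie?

80

Trace insertions, counting only characters that open a new branch:
  "110110" → 6 new (1, 1, 0, 1, 1, 0)
  "001010100" → 9 new (0, 0, 1, 0, 1, 0, 1, 0, 0)
  "1100100000" → prefix "110" already present; 7 new (0, 1, 0, 0, 0, 0, 0)
  "10110110011" → prefix "1" already present; 10 new (0, 1, 1, 0, 1, 1, 0, 0, 1, 1)
  "00010" → prefix "00" already present; 3 new (0, 1, 0)
  "1110110011" → prefix "11" already present; 8 new (1, 0, 1, 1, 0, 0, 1, 1)
  "1100001101" → prefix "1100" already present; 6 new (0, 0, 1, 1, 0, 1)
  "101010000" → prefix "101" already present; 6 new (0, 1, 0, 0, 0, 0)
  "111010" → prefix "11101" already present; 1 new (0)
  "11111" → prefix "111" already present; 2 new (1, 1)
  "1001" → prefix "10" already present; 2 new (0, 1)
  "01111011100" → prefix "0" already present; 10 new (1, 1, 1, 1, 0, 1, 1, 1, 0, 0)
  "0010100" → prefix "001010" already present; 1 new (0)
  "0111" → prefix "0111" already present; 0 new (none)
  "101001" → prefix "1010" already present; 2 new (0, 1)
  "00100010" → prefix "0010" already present; 4 new (0, 0, 1, 0)
  "11111010" → prefix "11111" already present; 3 new (0, 1, 0)
Total nodes = 6 + 9 + 7 + 10 + 3 + 8 + 6 + 6 + 1 + 2 + 2 + 10 + 1 + 0 + 2 + 4 + 3 = 80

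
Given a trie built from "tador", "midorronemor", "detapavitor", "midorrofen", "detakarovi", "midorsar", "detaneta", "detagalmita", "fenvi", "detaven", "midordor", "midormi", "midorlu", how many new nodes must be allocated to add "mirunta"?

"mi" is already a path in the trie; the remaining "runta" must be added.
So 7 − 2 = 5 new nodes.

5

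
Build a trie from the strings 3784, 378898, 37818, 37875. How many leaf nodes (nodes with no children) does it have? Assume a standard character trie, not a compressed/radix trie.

4

Leaves are exactly the stored words that no other stored word extends.
Those words: "37818", "3784", "37875", "378898"
Leaf count: 4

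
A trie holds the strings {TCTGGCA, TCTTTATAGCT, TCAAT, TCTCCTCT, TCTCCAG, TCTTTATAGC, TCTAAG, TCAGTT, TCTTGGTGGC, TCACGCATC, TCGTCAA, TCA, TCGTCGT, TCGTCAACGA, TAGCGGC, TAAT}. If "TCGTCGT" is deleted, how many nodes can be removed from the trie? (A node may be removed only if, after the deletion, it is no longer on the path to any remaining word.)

After clearing the end-marker at "TCGTCGT", prune upward until reaching a node still needed by another word.
The suffix "GT" (2 nodes) is used only by "TCGTCGT"; the node for "TCGTC" still has the child "A", so pruning stops there.
Nodes removed: 2

2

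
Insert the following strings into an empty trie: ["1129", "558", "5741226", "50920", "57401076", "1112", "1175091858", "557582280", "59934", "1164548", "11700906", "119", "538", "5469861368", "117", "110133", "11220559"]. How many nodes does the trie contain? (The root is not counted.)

Trace insertions, counting only characters that open a new branch:
  "1129" → 4 new (1, 1, 2, 9)
  "558" → 3 new (5, 5, 8)
  "5741226" → prefix "5" already present; 6 new (7, 4, 1, 2, 2, 6)
  "50920" → prefix "5" already present; 4 new (0, 9, 2, 0)
  "57401076" → prefix "574" already present; 5 new (0, 1, 0, 7, 6)
  "1112" → prefix "11" already present; 2 new (1, 2)
  "1175091858" → prefix "11" already present; 8 new (7, 5, 0, 9, 1, 8, 5, 8)
  "557582280" → prefix "55" already present; 7 new (7, 5, 8, 2, 2, 8, 0)
  "59934" → prefix "5" already present; 4 new (9, 9, 3, 4)
  "1164548" → prefix "11" already present; 5 new (6, 4, 5, 4, 8)
  "11700906" → prefix "117" already present; 5 new (0, 0, 9, 0, 6)
  "119" → prefix "11" already present; 1 new (9)
  "538" → prefix "5" already present; 2 new (3, 8)
  "5469861368" → prefix "5" already present; 9 new (4, 6, 9, 8, 6, 1, 3, 6, 8)
  "117" → prefix "117" already present; 0 new (none)
  "110133" → prefix "11" already present; 4 new (0, 1, 3, 3)
  "11220559" → prefix "112" already present; 5 new (2, 0, 5, 5, 9)
Total nodes = 4 + 3 + 6 + 4 + 5 + 2 + 8 + 7 + 4 + 5 + 5 + 1 + 2 + 9 + 0 + 4 + 5 = 74

74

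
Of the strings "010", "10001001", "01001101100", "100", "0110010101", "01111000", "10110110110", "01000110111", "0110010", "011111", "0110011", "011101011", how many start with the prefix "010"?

3

Walk to "010"; the words in its subtree are exactly those with that prefix.
Matches: "010", "01000110111", "01001101100"
Count: 3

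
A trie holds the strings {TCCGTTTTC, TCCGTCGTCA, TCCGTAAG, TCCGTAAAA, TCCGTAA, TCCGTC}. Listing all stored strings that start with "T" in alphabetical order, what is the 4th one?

Words with prefix "T", in lexicographic order: "TCCGTAA", "TCCGTAAAA", "TCCGTAAG", "TCCGTC", "TCCGTCGTCA", "TCCGTTTTC"
Position 4: TCCGTC

TCCGTC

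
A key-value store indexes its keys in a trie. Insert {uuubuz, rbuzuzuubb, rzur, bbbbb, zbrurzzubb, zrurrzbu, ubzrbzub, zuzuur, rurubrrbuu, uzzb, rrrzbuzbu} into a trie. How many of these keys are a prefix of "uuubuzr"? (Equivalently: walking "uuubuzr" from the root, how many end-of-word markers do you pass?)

Traverse "uuubuzr" character by character; count nodes along the way that are marked as word ends.
Prefixes of the query that are stored words: "uuubuz"
Count: 1

1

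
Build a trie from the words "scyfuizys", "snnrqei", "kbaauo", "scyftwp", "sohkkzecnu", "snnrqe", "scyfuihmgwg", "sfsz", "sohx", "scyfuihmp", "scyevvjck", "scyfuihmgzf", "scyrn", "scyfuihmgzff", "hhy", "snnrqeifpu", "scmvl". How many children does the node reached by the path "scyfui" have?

Walk "scyfui" from the root, arriving at one node.
Characters that immediately follow "scyfui" among the stored strings: {h, z}.
That node has 2 child edges.

2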